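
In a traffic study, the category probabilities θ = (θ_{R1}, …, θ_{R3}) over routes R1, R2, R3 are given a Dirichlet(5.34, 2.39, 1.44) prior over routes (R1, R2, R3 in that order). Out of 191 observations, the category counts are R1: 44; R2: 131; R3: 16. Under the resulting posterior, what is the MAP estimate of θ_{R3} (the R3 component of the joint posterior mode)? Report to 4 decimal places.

The Dirichlet prior is conjugate to the Multinomial likelihood: each posterior αⱼ = prior αⱼ + observed count nⱼ.
Posterior concentration: (49.34, 133.39, 17.44), total = 200.17.
Joint mode component: (α_{R3}−1)/(Σα−K) = 16.44/197.17 = 0.0834.

0.0834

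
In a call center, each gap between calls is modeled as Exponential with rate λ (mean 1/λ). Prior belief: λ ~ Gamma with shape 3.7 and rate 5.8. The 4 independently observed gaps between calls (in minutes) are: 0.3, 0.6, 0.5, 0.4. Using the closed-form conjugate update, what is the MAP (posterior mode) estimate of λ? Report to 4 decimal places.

0.8816

With a Gamma(shape α, rate β) prior on the exponential rate λ, the posterior after n observations with total T = Σxᵢ is Gamma(α+n, β+T).
Sum of observations T = 1.8 minutes; n = 4.
Posterior: Gamma(3.7+4, 5.8+1.8) = Gamma(7.7, 7.6).
Mode = (α−1)/β = 0.8816.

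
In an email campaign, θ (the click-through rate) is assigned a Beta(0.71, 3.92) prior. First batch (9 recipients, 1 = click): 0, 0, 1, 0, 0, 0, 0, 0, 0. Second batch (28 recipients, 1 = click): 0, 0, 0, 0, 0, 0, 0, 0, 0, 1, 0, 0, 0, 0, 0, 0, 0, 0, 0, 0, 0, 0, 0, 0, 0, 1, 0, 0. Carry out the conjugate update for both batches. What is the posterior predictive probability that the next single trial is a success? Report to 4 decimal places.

The Beta prior is conjugate to a Binomial/Bernoulli likelihood; the update adds successes to α and failures to β.
After batch 1: Beta(0.71+1, 3.92+8) = Beta(1.71, 11.92).
After batch 2: Beta(1.71+2, 11.92+26) = Beta(3.71, 37.92).
For a single future Bernoulli trial, P(success | data) = α/(α+β) = 0.0891.

0.0891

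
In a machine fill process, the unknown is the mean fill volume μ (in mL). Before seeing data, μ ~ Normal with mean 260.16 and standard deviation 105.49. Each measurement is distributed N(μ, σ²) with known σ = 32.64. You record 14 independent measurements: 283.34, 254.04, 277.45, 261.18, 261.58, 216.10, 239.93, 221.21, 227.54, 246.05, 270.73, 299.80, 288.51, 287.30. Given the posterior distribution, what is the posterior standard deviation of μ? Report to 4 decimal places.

8.6937

For Normal data with known variance σ², a Normal(μ₀, σ₀²) prior on μ is conjugate. Posterior precision = 1/σ₀² + n/σ²; posterior mean is the precision-weighted average of μ₀ and x̄.
σ₀² = 105.49² = 11128.1401, σ² = 32.64² = 1065.3696; σ² + n·σ₀² = 1065.3696 + 14·11128.1401 = 156859.331.
Posterior precision = 1/σ₀² + n/σ² = 1/11128.1401 + 14/1065.3696 = (σ² + n·σ₀²)/(σ₀²σ²) = 156859.331/(11128.1401·1065.3696); posterior variance σₙ² = σ₀²σ²/(σ² + n·σ₀²) = 11128.1401·1065.3696/156859.331 = 75.580981.
Posterior SD = √σₙ² = √(11128.1401·1065.3696/156859.331) = 8.6937.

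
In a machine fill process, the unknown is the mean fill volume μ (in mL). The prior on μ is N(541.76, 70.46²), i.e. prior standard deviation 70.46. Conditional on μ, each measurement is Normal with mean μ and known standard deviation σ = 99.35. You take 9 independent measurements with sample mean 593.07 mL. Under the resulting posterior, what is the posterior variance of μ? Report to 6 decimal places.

For Normal data with known variance σ², a Normal(μ₀, σ₀²) prior on μ is conjugate. Posterior precision = 1/σ₀² + n/σ²; posterior mean is the precision-weighted average of μ₀ and x̄.
σ₀² = 70.46² = 4964.6116, σ² = 99.35² = 9870.4225; σ² + n·σ₀² = 9870.4225 + 9·4964.6116 = 54551.9269.
Posterior precision = 1/σ₀² + n/σ² = 1/4964.6116 + 9/9870.4225 = (σ² + n·σ₀²)/(σ₀²σ²) = 54551.9269/(4964.6116·9870.4225); posterior variance σₙ² = σ₀²σ²/(σ² + n·σ₀²) = 4964.6116·9870.4225/54551.9269 = 898.278335.

898.278335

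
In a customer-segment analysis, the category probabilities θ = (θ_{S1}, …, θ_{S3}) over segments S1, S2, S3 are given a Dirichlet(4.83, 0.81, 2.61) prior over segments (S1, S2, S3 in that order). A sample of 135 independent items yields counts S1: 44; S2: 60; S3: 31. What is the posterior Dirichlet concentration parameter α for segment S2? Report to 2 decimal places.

60.81

The Dirichlet prior is conjugate to the Multinomial likelihood: each posterior αⱼ = prior αⱼ + observed count nⱼ.
Posterior concentration: (48.83, 60.81, 33.61), total = 143.25.
α_{S2} = 0.81 + 60 = 60.81.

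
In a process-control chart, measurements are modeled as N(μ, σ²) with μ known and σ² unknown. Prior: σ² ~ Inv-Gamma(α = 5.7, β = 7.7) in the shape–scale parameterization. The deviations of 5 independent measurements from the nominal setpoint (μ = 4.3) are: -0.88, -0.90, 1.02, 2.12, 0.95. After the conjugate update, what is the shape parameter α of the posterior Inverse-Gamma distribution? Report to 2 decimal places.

8.20

With known mean μ and an Inverse-Gamma(α, β) prior on σ², the Normal likelihood is conjugate: posterior is Inv-Gamma(α + n/2, β + Σ(xᵢ−μ)²/2).
Σ(xᵢ−μ)² = (-0.88)² + (-0.90)² + (1.02)² + (2.12)² + (0.95)² = 8.0217.
Posterior: Inv-Gamma(5.7 + 5/2, 7.7 + 8.0217/2) = Inv-Gamma(8.20, 11.71085).
Posterior α = 8.20.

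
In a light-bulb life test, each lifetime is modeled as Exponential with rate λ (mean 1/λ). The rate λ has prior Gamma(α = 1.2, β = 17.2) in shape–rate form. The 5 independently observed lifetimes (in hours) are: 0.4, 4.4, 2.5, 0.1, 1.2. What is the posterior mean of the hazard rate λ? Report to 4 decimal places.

0.2403

With a Gamma(shape α, rate β) prior on the exponential rate λ, the posterior after n observations with total T = Σxᵢ is Gamma(α+n, β+T).
Sum of observations T = 8.6 hours; n = 5.
Posterior: Gamma(1.2+5, 17.2+8.6) = Gamma(6.2, 25.8).
Posterior mean of λ = α/β = 6.2/25.8 = 0.2403.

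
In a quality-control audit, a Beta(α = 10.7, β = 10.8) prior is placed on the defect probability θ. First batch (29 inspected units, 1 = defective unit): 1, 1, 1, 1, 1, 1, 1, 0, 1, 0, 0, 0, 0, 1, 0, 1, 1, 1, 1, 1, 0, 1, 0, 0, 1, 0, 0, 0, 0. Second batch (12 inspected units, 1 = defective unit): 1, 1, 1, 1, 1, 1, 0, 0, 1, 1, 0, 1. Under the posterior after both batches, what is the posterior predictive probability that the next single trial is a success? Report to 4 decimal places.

The Beta prior is conjugate to a Binomial/Bernoulli likelihood; the update adds successes to α and failures to β.
After batch 1: Beta(10.7+16, 10.8+13) = Beta(26.7, 23.8).
After batch 2: Beta(26.7+9, 23.8+3) = Beta(35.7, 26.8).
For a single future Bernoulli trial, P(success | data) = α/(α+β) = 0.5712.

0.5712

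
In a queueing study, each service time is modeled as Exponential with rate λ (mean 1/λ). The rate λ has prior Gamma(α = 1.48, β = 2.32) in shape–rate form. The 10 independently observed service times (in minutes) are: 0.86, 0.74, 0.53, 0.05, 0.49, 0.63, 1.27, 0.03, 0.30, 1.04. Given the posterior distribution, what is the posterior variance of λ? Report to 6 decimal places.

0.168260

With a Gamma(shape α, rate β) prior on the exponential rate λ, the posterior after n observations with total T = Σxᵢ is Gamma(α+n, β+T).
Sum of observations T = 5.94 minutes; n = 10.
Posterior: Gamma(1.48+10, 2.32+5.94) = Gamma(11.48, 8.26).
Var = α/β² = 0.168260.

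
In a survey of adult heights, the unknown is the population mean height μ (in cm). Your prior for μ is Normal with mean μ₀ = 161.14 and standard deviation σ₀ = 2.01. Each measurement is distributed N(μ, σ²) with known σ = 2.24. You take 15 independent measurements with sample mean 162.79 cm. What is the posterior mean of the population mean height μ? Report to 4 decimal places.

162.6638

For Normal data with known variance σ², a Normal(μ₀, σ₀²) prior on μ is conjugate. Posterior precision = 1/σ₀² + n/σ²; posterior mean is the precision-weighted average of μ₀ and x̄.
n·x̄ = 15·162.79 = 2441.85.
σ₀² = 2.01² = 4.0401, σ² = 2.24² = 5.0176; σ² + n·σ₀² = 5.0176 + 15·4.0401 = 65.6191.
Posterior mean = (μ₀/σ₀² + n·x̄/σ²)/(1/σ₀² + n/σ²) = (σ²·μ₀ + σ₀²·n·x̄)/(σ² + n·σ₀²) = (5.0176·161.14 + 4.0401·2441.85)/65.6191 = 10673.854249/65.6191 = 162.6638.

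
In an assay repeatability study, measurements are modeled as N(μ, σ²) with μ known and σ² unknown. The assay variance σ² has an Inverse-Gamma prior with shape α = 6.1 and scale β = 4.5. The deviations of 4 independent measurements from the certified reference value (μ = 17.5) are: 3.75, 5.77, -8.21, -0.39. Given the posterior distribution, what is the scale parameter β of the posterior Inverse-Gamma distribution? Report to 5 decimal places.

61.95580

With known mean μ and an Inverse-Gamma(α, β) prior on σ², the Normal likelihood is conjugate: posterior is Inv-Gamma(α + n/2, β + Σ(xᵢ−μ)²/2).
Σ(xᵢ−μ)² = (3.75)² + (5.77)² + (-8.21)² + (-0.39)² = 114.9116.
Posterior: Inv-Gamma(6.1 + 4/2, 4.5 + 114.9116/2) = Inv-Gamma(8.10, 61.95580).
Posterior β = 61.95580.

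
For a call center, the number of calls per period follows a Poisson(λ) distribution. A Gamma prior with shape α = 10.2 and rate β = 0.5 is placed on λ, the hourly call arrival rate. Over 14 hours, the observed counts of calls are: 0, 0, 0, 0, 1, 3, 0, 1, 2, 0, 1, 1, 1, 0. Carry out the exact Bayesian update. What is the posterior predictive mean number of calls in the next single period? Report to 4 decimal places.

1.3931

With a Gamma(shape α, rate β) prior, the Poisson likelihood is conjugate: the posterior is Gamma(α + ΣXᵢ, β + n).
Sum of counts S = 10 over n = 14 hours.
Posterior: Gamma(α+S, β+n) = Gamma(10.2+10, 0.5+14) = Gamma(20.2, 14.5).
The predictive distribution for one future period is NegBinom with mean α/β = 1.3931.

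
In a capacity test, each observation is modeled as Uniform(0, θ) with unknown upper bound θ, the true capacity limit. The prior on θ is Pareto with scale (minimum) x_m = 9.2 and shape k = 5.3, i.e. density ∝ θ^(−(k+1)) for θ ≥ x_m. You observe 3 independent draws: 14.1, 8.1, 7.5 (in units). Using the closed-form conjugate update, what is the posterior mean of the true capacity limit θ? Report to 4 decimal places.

A Pareto(scale x_m, shape k) prior on the upper bound θ of Uniform(0, θ) is conjugate: posterior is Pareto(max(x_m, max xᵢ), k + n).
Sample maximum = 14.1; prior scale x_m = 9.2 → posterior scale = max = 14.1.
Posterior shape = 5.3 + 3 = 8.3.
E[θ|data] = k·x_m/(k−1) = 8.3·14.1/7.3 = 16.0315.

16.0315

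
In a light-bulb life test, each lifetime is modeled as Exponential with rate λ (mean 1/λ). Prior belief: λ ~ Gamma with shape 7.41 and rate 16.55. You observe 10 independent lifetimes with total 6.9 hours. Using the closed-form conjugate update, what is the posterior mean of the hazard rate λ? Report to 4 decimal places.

With a Gamma(shape α, rate β) prior on the exponential rate λ, the posterior after n observations with total T = Σxᵢ is Gamma(α+n, β+T).
Posterior: Gamma(7.41+10, 16.55+6.9) = Gamma(17.41, 23.45).
Posterior mean of λ = α/β = 17.41/23.45 = 0.7424.

0.7424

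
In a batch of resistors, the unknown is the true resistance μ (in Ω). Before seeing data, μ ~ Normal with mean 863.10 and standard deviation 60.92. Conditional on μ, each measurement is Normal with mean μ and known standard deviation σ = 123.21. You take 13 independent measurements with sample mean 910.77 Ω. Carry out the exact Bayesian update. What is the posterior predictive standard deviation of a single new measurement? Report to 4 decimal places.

For Normal data with known variance σ², a Normal(μ₀, σ₀²) prior on μ is conjugate. Posterior precision = 1/σ₀² + n/σ²; posterior mean is the precision-weighted average of μ₀ and x̄.
σ₀² = 60.92² = 3711.2464, σ² = 123.21² = 15180.7041; σ² + n·σ₀² = 15180.7041 + 13·3711.2464 = 63426.9073.
Posterior precision = 1/σ₀² + n/σ² = 1/3711.2464 + 13/15180.7041 = (σ² + n·σ₀²)/(σ₀²σ²) = 63426.9073/(3711.2464·15180.7041); posterior variance σₙ² = σ₀²σ²/(σ² + n·σ₀²) = 3711.2464·15180.7041/63426.9073 = 888.256039.
Predictive variance for one new observation = σₙ² + σ² = 3711.2464·15180.7041/63426.9073 + 15180.7041 = σ²·(σ₀² + 63426.9073)/63426.9073 = 15180.7041·67138.1537/63426.9073 = 16068.960139; SD = √(15180.7041·67138.1537/63426.9073) = 126.7634.

126.7634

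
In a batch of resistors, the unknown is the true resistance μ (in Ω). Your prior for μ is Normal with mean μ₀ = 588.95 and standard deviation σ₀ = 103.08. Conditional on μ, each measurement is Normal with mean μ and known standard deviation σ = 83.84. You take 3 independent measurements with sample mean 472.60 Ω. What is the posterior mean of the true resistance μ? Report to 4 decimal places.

For Normal data with known variance σ², a Normal(μ₀, σ₀²) prior on μ is conjugate. Posterior precision = 1/σ₀² + n/σ²; posterior mean is the precision-weighted average of μ₀ and x̄.
n·x̄ = 3·472.60 = 1417.8.
σ₀² = 103.08² = 10625.4864, σ² = 83.84² = 7029.1456; σ² + n·σ₀² = 7029.1456 + 3·10625.4864 = 38905.6048.
Posterior mean = (μ₀/σ₀² + n·x̄/σ²)/(1/σ₀² + n/σ²) = (σ²·μ₀ + σ₀²·n·x̄)/(σ² + n·σ₀²) = (7029.1456·588.95 + 10625.4864·1417.8)/38905.6048 = 19204629.91904/38905.6048 = 493.6212.

493.6212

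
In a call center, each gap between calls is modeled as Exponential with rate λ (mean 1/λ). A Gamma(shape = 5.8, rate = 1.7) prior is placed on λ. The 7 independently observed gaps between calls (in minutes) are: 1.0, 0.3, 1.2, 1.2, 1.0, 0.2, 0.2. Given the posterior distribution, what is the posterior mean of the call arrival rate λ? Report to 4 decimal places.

1.8824

With a Gamma(shape α, rate β) prior on the exponential rate λ, the posterior after n observations with total T = Σxᵢ is Gamma(α+n, β+T).
Sum of observations T = 5.1 minutes; n = 7.
Posterior: Gamma(5.8+7, 1.7+5.1) = Gamma(12.8, 6.8).
Posterior mean of λ = α/β = 12.8/6.8 = 1.8824.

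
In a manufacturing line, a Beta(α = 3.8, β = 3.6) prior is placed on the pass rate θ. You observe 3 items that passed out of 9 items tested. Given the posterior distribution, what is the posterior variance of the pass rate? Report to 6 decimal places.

0.013949

The Beta prior is conjugate to a Binomial/Bernoulli likelihood; the update adds successes to α and failures to β.
Posterior: Beta(α+k, β+n−k) = Beta(3.8+3, 3.6+6) = Beta(6.8, 9.6).
Var = αβ/((α+β)²(α+β+1)) = 6.8·9.6/(16.4²·17.4) = 0.013949.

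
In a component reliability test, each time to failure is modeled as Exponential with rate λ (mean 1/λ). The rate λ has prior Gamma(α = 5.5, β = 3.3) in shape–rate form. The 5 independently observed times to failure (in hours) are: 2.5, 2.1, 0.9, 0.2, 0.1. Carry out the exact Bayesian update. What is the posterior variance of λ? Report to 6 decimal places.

0.126796

With a Gamma(shape α, rate β) prior on the exponential rate λ, the posterior after n observations with total T = Σxᵢ is Gamma(α+n, β+T).
Sum of observations T = 5.8 hours; n = 5.
Posterior: Gamma(5.5+5, 3.3+5.8) = Gamma(10.5, 9.1).
Var = α/β² = 0.126796.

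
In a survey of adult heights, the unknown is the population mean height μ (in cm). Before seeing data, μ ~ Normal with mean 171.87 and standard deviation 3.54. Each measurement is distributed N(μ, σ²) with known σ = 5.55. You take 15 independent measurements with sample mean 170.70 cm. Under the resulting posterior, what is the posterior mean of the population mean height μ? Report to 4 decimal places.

For Normal data with known variance σ², a Normal(μ₀, σ₀²) prior on μ is conjugate. Posterior precision = 1/σ₀² + n/σ²; posterior mean is the precision-weighted average of μ₀ and x̄.
n·x̄ = 15·170.70 = 2560.5.
σ₀² = 3.54² = 12.5316, σ² = 5.55² = 30.8025; σ² + n·σ₀² = 30.8025 + 15·12.5316 = 218.7765.
Posterior mean = (μ₀/σ₀² + n·x̄/σ²)/(1/σ₀² + n/σ²) = (σ²·μ₀ + σ₀²·n·x̄)/(σ² + n·σ₀²) = (30.8025·171.87 + 12.5316·2560.5)/218.7765 = 37381.187475/218.7765 = 170.8647.

170.8647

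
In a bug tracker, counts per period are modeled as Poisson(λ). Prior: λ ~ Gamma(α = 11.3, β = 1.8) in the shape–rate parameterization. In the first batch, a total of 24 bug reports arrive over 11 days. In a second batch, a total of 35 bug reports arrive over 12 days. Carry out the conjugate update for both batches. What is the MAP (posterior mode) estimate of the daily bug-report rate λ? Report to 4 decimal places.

With a Gamma(shape α, rate β) prior, the Poisson likelihood is conjugate: the posterior is Gamma(α + ΣXᵢ, β + n).
After batch 1: Gamma(α+S, β+n) = Gamma(11.3+24, 1.8+11) = Gamma(35.3, 12.8).
After batch 2: Gamma(α+S, β+n) = Gamma(35.3+35, 12.8+12) = Gamma(70.3, 24.8).
Mode of Gamma(α,β) for α≥1 is (α−1)/β = 69.3/24.8 = 2.7944.

2.7944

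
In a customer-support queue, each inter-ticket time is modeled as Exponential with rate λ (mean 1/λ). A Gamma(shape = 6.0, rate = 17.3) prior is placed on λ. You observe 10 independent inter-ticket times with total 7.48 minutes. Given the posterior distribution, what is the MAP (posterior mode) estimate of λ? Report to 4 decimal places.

0.6053

With a Gamma(shape α, rate β) prior on the exponential rate λ, the posterior after n observations with total T = Σxᵢ is Gamma(α+n, β+T).
Posterior: Gamma(6.0+10, 17.3+7.48) = Gamma(16.0, 24.78).
Mode = (α−1)/β = 0.6053.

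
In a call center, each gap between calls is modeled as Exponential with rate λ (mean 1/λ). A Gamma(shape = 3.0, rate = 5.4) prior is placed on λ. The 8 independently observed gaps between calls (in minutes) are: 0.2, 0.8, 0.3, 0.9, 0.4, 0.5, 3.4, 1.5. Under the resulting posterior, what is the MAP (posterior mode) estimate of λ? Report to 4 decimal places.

With a Gamma(shape α, rate β) prior on the exponential rate λ, the posterior after n observations with total T = Σxᵢ is Gamma(α+n, β+T).
Sum of observations T = 8.0 minutes; n = 8.
Posterior: Gamma(3.0+8, 5.4+8.0) = Gamma(11.0, 13.4).
Mode = (α−1)/β = 0.7463.

0.7463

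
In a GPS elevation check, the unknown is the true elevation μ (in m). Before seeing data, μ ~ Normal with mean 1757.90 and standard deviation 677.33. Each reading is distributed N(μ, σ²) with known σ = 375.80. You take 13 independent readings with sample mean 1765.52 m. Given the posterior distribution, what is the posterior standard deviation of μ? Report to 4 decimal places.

103.0156

For Normal data with known variance σ², a Normal(μ₀, σ₀²) prior on μ is conjugate. Posterior precision = 1/σ₀² + n/σ²; posterior mean is the precision-weighted average of μ₀ and x̄.
σ₀² = 677.33² = 458775.9289, σ² = 375.80² = 141225.64; σ² + n·σ₀² = 141225.64 + 13·458775.9289 = 6105312.7157.
Posterior precision = 1/σ₀² + n/σ² = 1/458775.9289 + 13/141225.64 = (σ² + n·σ₀²)/(σ₀²σ²) = 6105312.7157/(458775.9289·141225.64); posterior variance σₙ² = σ₀²σ²/(σ² + n·σ₀²) = 458775.9289·141225.64/6105312.7157 = 10612.220404.
Posterior SD = √σₙ² = √(458775.9289·141225.64/6105312.7157) = 103.0156.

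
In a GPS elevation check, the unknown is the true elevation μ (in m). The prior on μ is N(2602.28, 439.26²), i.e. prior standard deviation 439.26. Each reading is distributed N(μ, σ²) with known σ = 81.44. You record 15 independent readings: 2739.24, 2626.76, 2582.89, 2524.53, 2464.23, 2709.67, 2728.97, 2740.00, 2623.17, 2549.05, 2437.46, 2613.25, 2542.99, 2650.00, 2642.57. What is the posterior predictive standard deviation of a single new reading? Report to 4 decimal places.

For Normal data with known variance σ², a Normal(μ₀, σ₀²) prior on μ is conjugate. Posterior precision = 1/σ₀² + n/σ²; posterior mean is the precision-weighted average of μ₀ and x̄.
σ₀² = 439.26² = 192949.3476, σ² = 81.44² = 6632.4736; σ² + n·σ₀² = 6632.4736 + 15·192949.3476 = 2900872.6876.
Posterior precision = 1/σ₀² + n/σ² = 1/192949.3476 + 15/6632.4736 = (σ² + n·σ₀²)/(σ₀²σ²) = 2900872.6876/(192949.3476·6632.4736); posterior variance σₙ² = σ₀²σ²/(σ² + n·σ₀²) = 192949.3476·6632.4736/2900872.6876 = 441.153953.
Predictive variance for one new observation = σₙ² + σ² = 192949.3476·6632.4736/2900872.6876 + 6632.4736 = σ²·(σ₀² + 2900872.6876)/2900872.6876 = 6632.4736·3093822.0352/2900872.6876 = 7073.627553; SD = √(6632.4736·3093822.0352/2900872.6876) = 84.1049.

84.1049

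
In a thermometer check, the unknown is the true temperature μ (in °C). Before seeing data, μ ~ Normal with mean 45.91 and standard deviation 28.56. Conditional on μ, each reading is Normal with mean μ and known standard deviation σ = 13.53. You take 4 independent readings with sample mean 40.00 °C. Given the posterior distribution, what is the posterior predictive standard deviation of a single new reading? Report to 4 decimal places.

For Normal data with known variance σ², a Normal(μ₀, σ₀²) prior on μ is conjugate. Posterior precision = 1/σ₀² + n/σ²; posterior mean is the precision-weighted average of μ₀ and x̄.
σ₀² = 28.56² = 815.6736, σ² = 13.53² = 183.0609; σ² + n·σ₀² = 183.0609 + 4·815.6736 = 3445.7553.
Posterior precision = 1/σ₀² + n/σ² = 1/815.6736 + 4/183.0609 = (σ² + n·σ₀²)/(σ₀²σ²) = 3445.7553/(815.6736·183.0609); posterior variance σₙ² = σ₀²σ²/(σ² + n·σ₀²) = 815.6736·183.0609/3445.7553 = 43.333879.
Predictive variance for one new observation = σₙ² + σ² = 815.6736·183.0609/3445.7553 + 183.0609 = σ²·(σ₀² + 3445.7553)/3445.7553 = 183.0609·4261.4289/3445.7553 = 226.394779; SD = √(183.0609·4261.4289/3445.7553) = 15.0464.

15.0464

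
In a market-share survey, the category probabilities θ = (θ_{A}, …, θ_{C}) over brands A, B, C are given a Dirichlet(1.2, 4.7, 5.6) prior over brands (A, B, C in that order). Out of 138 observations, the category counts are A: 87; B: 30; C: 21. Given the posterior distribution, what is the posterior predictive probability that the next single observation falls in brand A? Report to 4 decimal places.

0.5900

The Dirichlet prior is conjugate to the Multinomial likelihood: each posterior αⱼ = prior αⱼ + observed count nⱼ.
Posterior concentration: (88.2, 34.7, 26.6), total = 149.5.
P(next = A | data) = α_{A}/Σα = 0.5900.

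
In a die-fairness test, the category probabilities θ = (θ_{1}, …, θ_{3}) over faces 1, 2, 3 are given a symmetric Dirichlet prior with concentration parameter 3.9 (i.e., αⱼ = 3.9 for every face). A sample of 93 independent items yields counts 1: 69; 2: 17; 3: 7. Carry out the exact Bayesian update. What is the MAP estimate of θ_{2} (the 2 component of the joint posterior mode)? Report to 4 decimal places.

0.1957

The Dirichlet prior is conjugate to the Multinomial likelihood: each posterior αⱼ = prior αⱼ + observed count nⱼ.
Posterior concentration: (72.9, 20.9, 10.9), total = 104.7.
Joint mode component: (α_{2}−1)/(Σα−K) = 19.9/101.7 = 0.1957.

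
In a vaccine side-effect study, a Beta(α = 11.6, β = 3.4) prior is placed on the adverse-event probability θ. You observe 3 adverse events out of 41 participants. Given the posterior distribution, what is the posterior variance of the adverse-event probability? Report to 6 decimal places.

0.003381

The Beta prior is conjugate to a Binomial/Bernoulli likelihood; the update adds successes to α and failures to β.
Posterior: Beta(α+k, β+n−k) = Beta(11.6+3, 3.4+38) = Beta(14.6, 41.4).
Var = αβ/((α+β)²(α+β+1)) = 14.6·41.4/(56.0²·57.0) = 0.003381.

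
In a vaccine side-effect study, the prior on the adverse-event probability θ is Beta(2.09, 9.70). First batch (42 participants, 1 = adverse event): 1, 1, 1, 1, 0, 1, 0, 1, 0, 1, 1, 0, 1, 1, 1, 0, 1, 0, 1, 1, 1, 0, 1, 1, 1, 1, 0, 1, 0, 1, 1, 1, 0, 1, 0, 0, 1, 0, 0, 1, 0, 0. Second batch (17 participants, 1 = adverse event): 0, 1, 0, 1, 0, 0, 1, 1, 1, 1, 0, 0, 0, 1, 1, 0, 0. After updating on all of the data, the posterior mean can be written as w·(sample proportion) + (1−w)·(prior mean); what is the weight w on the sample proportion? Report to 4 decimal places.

The Beta prior is conjugate to a Binomial/Bernoulli likelihood; the update adds successes to α and failures to β.
Total number of participants: n = 42 + 17 = 59.
Posterior mean = (α₀+k)/(α₀+β₀+n) = [n/(α₀+β₀+n)]·(k/n) + [(α₀+β₀)/(α₀+β₀+n)]·α₀/(α₀+β₀), so only n and the prior enter the weight.
The weight on the data is w = n/(α₀+β₀+n) = 59/(2.09+9.70+59) = 59/70.79 = 0.8335.

0.8335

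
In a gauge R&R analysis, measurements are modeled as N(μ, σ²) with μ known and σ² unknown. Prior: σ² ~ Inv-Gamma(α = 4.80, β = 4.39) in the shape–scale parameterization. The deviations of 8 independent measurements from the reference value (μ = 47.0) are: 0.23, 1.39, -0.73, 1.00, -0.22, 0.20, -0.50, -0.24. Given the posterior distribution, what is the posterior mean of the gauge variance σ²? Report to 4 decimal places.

With known mean μ and an Inverse-Gamma(α, β) prior on σ², the Normal likelihood is conjugate: posterior is Inv-Gamma(α + n/2, β + Σ(xᵢ−μ)²/2).
Σ(xᵢ−μ)² = (0.23)² + (1.39)² + (-0.73)² + (1.00)² + (-0.22)² + (0.20)² + (-0.50)² + (-0.24)² = 3.9139.
Posterior: Inv-Gamma(4.80 + 8/2, 4.39 + 3.9139/2) = Inv-Gamma(8.80, 6.34695).
E[σ²|data] = β/(α−1) = 6.34695/7.80 = 0.8137.

0.8137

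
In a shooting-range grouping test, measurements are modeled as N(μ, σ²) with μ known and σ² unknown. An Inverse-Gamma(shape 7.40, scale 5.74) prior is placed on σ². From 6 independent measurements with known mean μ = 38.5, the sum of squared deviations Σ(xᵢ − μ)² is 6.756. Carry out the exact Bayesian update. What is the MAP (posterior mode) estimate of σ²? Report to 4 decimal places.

With known mean μ and an Inverse-Gamma(α, β) prior on σ², the Normal likelihood is conjugate: posterior is Inv-Gamma(α + n/2, β + Σ(xᵢ−μ)²/2).
Posterior: Inv-Gamma(7.40 + 6/2, 5.74 + 6.756/2) = Inv-Gamma(10.40, 9.1180).
Mode = β/(α+1) = 9.1180/11.40 = 0.7998.

0.7998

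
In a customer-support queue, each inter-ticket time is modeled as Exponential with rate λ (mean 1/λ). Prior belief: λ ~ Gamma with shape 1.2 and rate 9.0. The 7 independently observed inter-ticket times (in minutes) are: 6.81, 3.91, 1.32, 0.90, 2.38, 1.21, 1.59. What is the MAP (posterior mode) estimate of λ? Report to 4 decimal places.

With a Gamma(shape α, rate β) prior on the exponential rate λ, the posterior after n observations with total T = Σxᵢ is Gamma(α+n, β+T).
Sum of observations T = 18.12 minutes; n = 7.
Posterior: Gamma(1.2+7, 9.0+18.12) = Gamma(8.2, 27.12).
Mode = (α−1)/β = 0.2655.

0.2655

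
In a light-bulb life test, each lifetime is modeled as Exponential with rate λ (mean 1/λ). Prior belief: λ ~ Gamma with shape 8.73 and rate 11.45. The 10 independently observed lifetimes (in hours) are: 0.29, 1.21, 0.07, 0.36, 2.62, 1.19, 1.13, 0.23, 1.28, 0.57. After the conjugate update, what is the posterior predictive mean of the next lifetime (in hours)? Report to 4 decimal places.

1.1506

With a Gamma(shape α, rate β) prior on the exponential rate λ, the posterior after n observations with total T = Σxᵢ is Gamma(α+n, β+T).
Sum of observations T = 8.95 hours; n = 10.
Posterior: Gamma(8.73+10, 11.45+8.95) = Gamma(18.73, 20.40).
The predictive distribution for the next observation is Lomax; its mean is β/(α−1) = 20.40/17.73 = 1.1506.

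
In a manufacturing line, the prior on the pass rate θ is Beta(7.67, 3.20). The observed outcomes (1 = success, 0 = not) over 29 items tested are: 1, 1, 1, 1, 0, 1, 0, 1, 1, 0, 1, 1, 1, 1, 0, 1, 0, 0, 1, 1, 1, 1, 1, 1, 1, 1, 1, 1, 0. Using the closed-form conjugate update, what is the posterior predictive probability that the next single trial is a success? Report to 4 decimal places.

The Beta prior is conjugate to a Binomial/Bernoulli likelihood; the update adds successes to α and failures to β.
Posterior: Beta(α+k, β+n−k) = Beta(7.67+22, 3.20+7) = Beta(29.67, 10.20).
For a single future Bernoulli trial, P(success | data) = α/(α+β) = 0.7442.

0.7442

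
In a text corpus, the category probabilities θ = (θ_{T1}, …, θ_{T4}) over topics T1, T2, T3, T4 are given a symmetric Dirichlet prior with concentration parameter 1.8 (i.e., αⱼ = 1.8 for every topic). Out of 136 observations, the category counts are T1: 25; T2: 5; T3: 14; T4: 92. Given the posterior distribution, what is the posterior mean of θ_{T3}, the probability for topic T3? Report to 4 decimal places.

0.1103

The Dirichlet prior is conjugate to the Multinomial likelihood: each posterior αⱼ = prior αⱼ + observed count nⱼ.
Posterior concentration: (26.8, 6.8, 15.8, 93.8), total = 143.2.
E[θ_{T3}|data] = α_{T3}/Σα = 15.8/143.2 = 0.1103.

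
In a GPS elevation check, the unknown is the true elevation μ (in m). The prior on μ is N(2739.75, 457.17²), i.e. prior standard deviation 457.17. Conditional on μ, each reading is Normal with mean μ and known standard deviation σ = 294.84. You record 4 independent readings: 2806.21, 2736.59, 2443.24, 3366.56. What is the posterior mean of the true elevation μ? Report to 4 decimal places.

For Normal data with known variance σ², a Normal(μ₀, σ₀²) prior on μ is conjugate. Posterior precision = 1/σ₀² + n/σ²; posterior mean is the precision-weighted average of μ₀ and x̄.
Σxᵢ = 2806.21 + 2736.59 + 2443.24 + 3366.56 = 11352.6, so n·x̄ = 11352.6.
σ₀² = 457.17² = 209004.4089, σ² = 294.84² = 86930.6256; σ² + n·σ₀² = 86930.6256 + 4·209004.4089 = 922948.2612.
Posterior mean = (μ₀/σ₀² + n·x̄/σ²)/(1/σ₀² + n/σ²) = (σ²·μ₀ + σ₀²·n·x̄)/(σ² + n·σ₀²) = (86930.6256·2739.75 + 209004.4089·11352.6)/922948.2612 = 2610911633.96574/922948.2612 = 2828.8819.

2828.8819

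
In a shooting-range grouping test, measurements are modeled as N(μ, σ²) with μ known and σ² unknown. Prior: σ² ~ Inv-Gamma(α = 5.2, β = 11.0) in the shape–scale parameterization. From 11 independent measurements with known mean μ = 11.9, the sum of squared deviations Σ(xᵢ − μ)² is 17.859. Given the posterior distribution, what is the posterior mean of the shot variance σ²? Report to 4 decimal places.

With known mean μ and an Inverse-Gamma(α, β) prior on σ², the Normal likelihood is conjugate: posterior is Inv-Gamma(α + n/2, β + Σ(xᵢ−μ)²/2).
Posterior: Inv-Gamma(5.2 + 11/2, 11.0 + 17.859/2) = Inv-Gamma(10.70, 19.9295).
E[σ²|data] = β/(α−1) = 19.9295/9.70 = 2.0546.

2.0546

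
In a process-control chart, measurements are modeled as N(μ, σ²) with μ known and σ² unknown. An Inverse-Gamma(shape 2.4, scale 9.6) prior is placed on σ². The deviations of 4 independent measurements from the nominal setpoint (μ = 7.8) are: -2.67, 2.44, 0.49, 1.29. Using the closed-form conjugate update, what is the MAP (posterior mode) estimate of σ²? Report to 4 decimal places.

3.1654

With known mean μ and an Inverse-Gamma(α, β) prior on σ², the Normal likelihood is conjugate: posterior is Inv-Gamma(α + n/2, β + Σ(xᵢ−μ)²/2).
Σ(xᵢ−μ)² = (-2.67)² + (2.44)² + (0.49)² + (1.29)² = 14.9867.
Posterior: Inv-Gamma(2.4 + 4/2, 9.6 + 14.9867/2) = Inv-Gamma(4.40, 17.09335).
Mode = β/(α+1) = 17.09335/5.40 = 3.1654.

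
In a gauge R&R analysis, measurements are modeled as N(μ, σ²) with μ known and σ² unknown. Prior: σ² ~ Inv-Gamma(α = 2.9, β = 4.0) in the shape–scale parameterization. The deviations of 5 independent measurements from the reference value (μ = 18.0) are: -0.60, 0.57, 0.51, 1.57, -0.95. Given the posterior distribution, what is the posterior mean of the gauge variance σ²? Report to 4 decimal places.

1.3991

With known mean μ and an Inverse-Gamma(α, β) prior on σ², the Normal likelihood is conjugate: posterior is Inv-Gamma(α + n/2, β + Σ(xᵢ−μ)²/2).
Σ(xᵢ−μ)² = (-0.60)² + (0.57)² + (0.51)² + (1.57)² + (-0.95)² = 4.3124.
Posterior: Inv-Gamma(2.9 + 5/2, 4.0 + 4.3124/2) = Inv-Gamma(5.40, 6.15620).
E[σ²|data] = β/(α−1) = 6.15620/4.40 = 1.3991.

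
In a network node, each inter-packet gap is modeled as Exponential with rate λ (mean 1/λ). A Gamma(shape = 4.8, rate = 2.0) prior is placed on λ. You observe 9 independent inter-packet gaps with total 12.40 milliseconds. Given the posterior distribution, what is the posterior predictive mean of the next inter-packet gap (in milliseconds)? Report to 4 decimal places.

With a Gamma(shape α, rate β) prior on the exponential rate λ, the posterior after n observations with total T = Σxᵢ is Gamma(α+n, β+T).
Posterior: Gamma(4.8+9, 2.0+12.40) = Gamma(13.8, 14.40).
The predictive distribution for the next observation is Lomax; its mean is β/(α−1) = 14.40/12.8 = 1.1250.

1.1250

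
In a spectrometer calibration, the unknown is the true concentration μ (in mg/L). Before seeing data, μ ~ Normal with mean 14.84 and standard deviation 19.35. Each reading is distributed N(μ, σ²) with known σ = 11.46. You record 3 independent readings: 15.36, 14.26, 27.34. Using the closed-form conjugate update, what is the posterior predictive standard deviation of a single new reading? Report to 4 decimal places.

For Normal data with known variance σ², a Normal(μ₀, σ₀²) prior on μ is conjugate. Posterior precision = 1/σ₀² + n/σ²; posterior mean is the precision-weighted average of μ₀ and x̄.
σ₀² = 19.35² = 374.4225, σ² = 11.46² = 131.3316; σ² + n·σ₀² = 131.3316 + 3·374.4225 = 1254.5991.
Posterior precision = 1/σ₀² + n/σ² = 1/374.4225 + 3/131.3316 = (σ² + n·σ₀²)/(σ₀²σ²) = 1254.5991/(374.4225·131.3316); posterior variance σₙ² = σ₀²σ²/(σ² + n·σ₀²) = 374.4225·131.3316/1254.5991 = 39.194597.
Predictive variance for one new observation = σₙ² + σ² = 374.4225·131.3316/1254.5991 + 131.3316 = σ²·(σ₀² + 1254.5991)/1254.5991 = 131.3316·1629.0216/1254.5991 = 170.526197; SD = √(131.3316·1629.0216/1254.5991) = 13.0586.

13.0586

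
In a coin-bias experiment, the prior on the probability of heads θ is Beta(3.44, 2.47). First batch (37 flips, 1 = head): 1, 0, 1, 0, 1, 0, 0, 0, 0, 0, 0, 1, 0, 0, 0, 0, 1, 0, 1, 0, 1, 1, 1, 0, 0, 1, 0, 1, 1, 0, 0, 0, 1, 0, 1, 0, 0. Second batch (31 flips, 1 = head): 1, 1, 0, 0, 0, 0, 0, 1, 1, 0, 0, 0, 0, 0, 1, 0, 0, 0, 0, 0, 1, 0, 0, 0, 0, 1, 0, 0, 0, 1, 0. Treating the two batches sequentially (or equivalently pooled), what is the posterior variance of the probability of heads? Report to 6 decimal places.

0.003013

The Beta prior is conjugate to a Binomial/Bernoulli likelihood; the update adds successes to α and failures to β.
After batch 1: Beta(3.44+14, 2.47+23) = Beta(17.44, 25.47).
After batch 2: Beta(17.44+8, 25.47+23) = Beta(25.44, 48.47).
Var = αβ/((α+β)²(α+β+1)) = 25.44·48.47/(73.91²·74.91) = 0.003013.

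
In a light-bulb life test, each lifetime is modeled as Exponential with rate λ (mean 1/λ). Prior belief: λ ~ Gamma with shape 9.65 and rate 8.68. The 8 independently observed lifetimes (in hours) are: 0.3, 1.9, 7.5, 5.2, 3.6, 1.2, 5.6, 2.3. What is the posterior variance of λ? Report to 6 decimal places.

With a Gamma(shape α, rate β) prior on the exponential rate λ, the posterior after n observations with total T = Σxᵢ is Gamma(α+n, β+T).
Sum of observations T = 27.6 hours; n = 8.
Posterior: Gamma(9.65+8, 8.68+27.6) = Gamma(17.65, 36.28).
Var = α/β² = 0.013409.

0.013409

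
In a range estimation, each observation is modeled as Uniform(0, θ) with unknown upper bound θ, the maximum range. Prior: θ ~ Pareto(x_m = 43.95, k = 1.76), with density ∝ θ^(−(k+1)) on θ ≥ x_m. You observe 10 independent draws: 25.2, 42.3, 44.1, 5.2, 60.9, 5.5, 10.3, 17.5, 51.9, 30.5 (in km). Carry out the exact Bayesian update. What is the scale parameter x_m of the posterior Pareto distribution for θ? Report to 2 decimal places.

A Pareto(scale x_m, shape k) prior on the upper bound θ of Uniform(0, θ) is conjugate: posterior is Pareto(max(x_m, max xᵢ), k + n).
Sample maximum = 60.9; prior scale x_m = 43.95 → posterior scale = max = 60.90.
Posterior shape = 1.76 + 10 = 11.76.
Posterior scale x_m = 60.90.

60.90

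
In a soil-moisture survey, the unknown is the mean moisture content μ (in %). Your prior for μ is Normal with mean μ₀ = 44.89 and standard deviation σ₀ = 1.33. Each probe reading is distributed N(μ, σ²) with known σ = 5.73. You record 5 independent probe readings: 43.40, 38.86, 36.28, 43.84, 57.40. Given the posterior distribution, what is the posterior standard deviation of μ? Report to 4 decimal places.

1.1805

For Normal data with known variance σ², a Normal(μ₀, σ₀²) prior on μ is conjugate. Posterior precision = 1/σ₀² + n/σ²; posterior mean is the precision-weighted average of μ₀ and x̄.
σ₀² = 1.33² = 1.7689, σ² = 5.73² = 32.8329; σ² + n·σ₀² = 32.8329 + 5·1.7689 = 41.6774.
Posterior precision = 1/σ₀² + n/σ² = 1/1.7689 + 5/32.8329 = (σ² + n·σ₀²)/(σ₀²σ²) = 41.6774/(1.7689·32.8329); posterior variance σₙ² = σ₀²σ²/(σ² + n·σ₀²) = 1.7689·32.8329/41.6774 = 1.393516.
Posterior SD = √σₙ² = √(1.7689·32.8329/41.6774) = 1.1805.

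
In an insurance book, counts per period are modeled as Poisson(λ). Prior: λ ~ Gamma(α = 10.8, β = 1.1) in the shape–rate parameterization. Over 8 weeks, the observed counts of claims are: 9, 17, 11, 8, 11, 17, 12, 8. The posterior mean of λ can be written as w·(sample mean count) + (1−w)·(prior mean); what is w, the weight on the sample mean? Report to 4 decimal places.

0.8791

With a Gamma(shape α, rate β) prior, the Poisson likelihood is conjugate: the posterior is Gamma(α + ΣXᵢ, β + n).
Posterior mean = (α₀+S)/(β₀+n) = [n/(β₀+n)]·(S/n) + [β₀/(β₀+n)]·(α₀/β₀), so only n and β₀ enter the weight.
Weight on data w = n/(β₀+n) = 8/(1.1+8) = 8/9.1 = 0.8791.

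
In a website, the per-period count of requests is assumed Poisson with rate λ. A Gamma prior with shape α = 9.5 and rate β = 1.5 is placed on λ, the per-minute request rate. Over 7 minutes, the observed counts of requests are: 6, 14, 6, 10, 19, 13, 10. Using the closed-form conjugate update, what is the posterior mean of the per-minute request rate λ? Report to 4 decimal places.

With a Gamma(shape α, rate β) prior, the Poisson likelihood is conjugate: the posterior is Gamma(α + ΣXᵢ, β + n).
Sum of counts S = 78 over n = 7 minutes.
Posterior: Gamma(α+S, β+n) = Gamma(9.5+78, 1.5+7) = Gamma(87.5, 8.5).
Posterior mean = α/β = 87.5/8.5 = 10.2941.

10.2941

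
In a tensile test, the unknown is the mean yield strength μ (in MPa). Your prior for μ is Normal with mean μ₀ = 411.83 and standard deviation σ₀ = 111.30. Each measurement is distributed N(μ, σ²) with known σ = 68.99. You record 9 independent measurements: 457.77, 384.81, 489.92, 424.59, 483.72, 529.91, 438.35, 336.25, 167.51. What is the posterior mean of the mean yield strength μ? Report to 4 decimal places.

For Normal data with known variance σ², a Normal(μ₀, σ₀²) prior on μ is conjugate. Posterior precision = 1/σ₀² + n/σ²; posterior mean is the precision-weighted average of μ₀ and x̄.
Σxᵢ = 457.77 + 384.81 + 489.92 + 424.59 + 483.72 + 529.91 + 438.35 + 336.25 + 167.51 = 3712.83, so n·x̄ = 3712.83.
σ₀² = 111.30² = 12387.69, σ² = 68.99² = 4759.6201; σ² + n·σ₀² = 4759.6201 + 9·12387.69 = 116248.8301.
Posterior mean = (μ₀/σ₀² + n·x̄/σ²)/(1/σ₀² + n/σ²) = (σ²·μ₀ + σ₀²·n·x̄)/(σ² + n·σ₀²) = (4759.6201·411.83 + 12387.69·3712.83)/116248.8301 = 47953541.408483/116248.8301 = 412.5077.

412.5077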